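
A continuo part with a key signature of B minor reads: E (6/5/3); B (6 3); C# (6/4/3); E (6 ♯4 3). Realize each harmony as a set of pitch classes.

E (6/5/3): E, G, B, C#.
B (6/3): B, D, G.
C# (6/4/3): C#, E, F#, A.
E (6/#4/3): E, G, A#, C#.

E, G, B, C# | B, D, G | C#, E, F#, A | E, G, A#, C#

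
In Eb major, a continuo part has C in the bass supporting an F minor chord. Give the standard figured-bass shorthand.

6/4

C is the fifth of F minor, so the chord is in second inversion.
A triad in second inversion is figured 6/4, conventionally abbreviated 6/4.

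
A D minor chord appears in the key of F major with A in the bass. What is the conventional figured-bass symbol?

6/4

A is the fifth of D minor, so the chord is in second inversion.
A triad in second inversion is figured 6/4, conventionally abbreviated 6/4.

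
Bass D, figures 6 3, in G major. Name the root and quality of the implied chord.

B minor

The figures 6 3 indicate a triad in first inversion.
In first inversion the root lies a sixth above the bass: a sixth above D in G major is B.
The chord tones are D, F#, B, giving B minor.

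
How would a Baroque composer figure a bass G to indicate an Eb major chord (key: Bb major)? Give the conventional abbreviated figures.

6

G is the third of Eb major, so the chord is in first inversion.
A triad in first inversion is figured 6/3, conventionally abbreviated 6.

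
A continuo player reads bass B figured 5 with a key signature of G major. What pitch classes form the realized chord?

The written figures 5 are shorthand for 5/3: the 3 is implied.
A third above B in this key is D.
A fifth above B in this key is F#.
Together with the bass B, this spells B minor in root position.

B, D, F#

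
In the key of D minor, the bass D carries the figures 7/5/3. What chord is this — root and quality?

D minor seventh

The figures 7/5/3 indicate a seventh chord in root position.
In root position the bass is the root, so the root is D.
The chord tones are D, F, A, C, giving D minor seventh.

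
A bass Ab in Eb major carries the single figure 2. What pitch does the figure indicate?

Bb

Counting 1 letter step above Ab lands on B; in Eb major, that letter is Bb.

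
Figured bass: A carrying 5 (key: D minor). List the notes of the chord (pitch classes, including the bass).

The written figures 5 are shorthand for 5/3: the 3 is implied.
A third above A in this key is C.
A fifth above A in this key is E.
Together with the bass A, this spells A minor in root position.

A, C, E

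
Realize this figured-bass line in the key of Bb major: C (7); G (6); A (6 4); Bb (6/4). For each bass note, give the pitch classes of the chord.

C (7/5/3): C, Eb, G, Bb.
G (6/3): G, Bb, Eb.
A (6/4): A, D, F.
Bb (6/4): Bb, Eb, G.

C, Eb, G, Bb | G, Bb, Eb | A, D, F | Bb, Eb, G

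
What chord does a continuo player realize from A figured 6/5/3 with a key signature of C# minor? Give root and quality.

The figures 6/5/3 indicate a seventh chord in first inversion.
In first inversion the root lies a sixth above the bass: a sixth above A in C# minor is F#.
The chord tones are A, C#, E, F#, giving F# minor seventh.

F# minor seventh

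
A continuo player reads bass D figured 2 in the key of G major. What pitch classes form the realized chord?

D, E, G, B

The written figures 2 are shorthand for 6/4/2: the 6/4 are implied.
A second above D in this key is E.
A fourth above D in this key is G.
A sixth above D in this key is B.
Together with the bass D, this spells E minor seventh in third inversion.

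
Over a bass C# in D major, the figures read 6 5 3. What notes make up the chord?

C#, E, G, A

A third above C# in this key is E.
A fifth above C# in this key is G.
A sixth above C# in this key is A.
Together with the bass C#, this spells A dominant seventh in first inversion.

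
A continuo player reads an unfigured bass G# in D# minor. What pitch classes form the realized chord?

G#, B, D#

An unfigured bass implies 5/3.
A third above G# in this key is B.
A fifth above G# in this key is D#.
Together with the bass G#, this spells G# minor in root position.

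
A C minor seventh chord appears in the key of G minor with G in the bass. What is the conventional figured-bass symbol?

4/3

G is the fifth of C minor seventh, so the chord is in second inversion.
A seventh chord in second inversion is figured 6/4/3, conventionally abbreviated 4/3.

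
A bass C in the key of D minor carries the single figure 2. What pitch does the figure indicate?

Counting 1 letter step above C lands on D; in D minor, that letter is D.

D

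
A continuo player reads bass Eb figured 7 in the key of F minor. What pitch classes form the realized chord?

The written figures 7 are shorthand for 7/5/3: the 5/3 are implied.
A third above Eb in this key is G.
A fifth above Eb in this key is Bb.
A seventh above Eb in this key is Db.
Together with the bass Eb, this spells Eb dominant seventh in root position.

Eb, G, Bb, Db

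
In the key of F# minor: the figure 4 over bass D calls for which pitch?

Counting 3 letter steps above D lands on G; in F# minor, that letter is G#.

G#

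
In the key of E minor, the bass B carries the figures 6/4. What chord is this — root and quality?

The figures 6/4 indicate a triad in second inversion.
In second inversion the root lies a fourth above the bass: a fourth above B in E minor is E.
The chord tones are B, E, G, giving E minor.

E minor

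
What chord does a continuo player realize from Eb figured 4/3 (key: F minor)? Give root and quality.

The figures 4/3 indicate a seventh chord in second inversion.
In second inversion the root lies a fourth above the bass: a fourth above Eb in F minor is Ab.
The chord tones are Eb, G, Ab, C, giving Ab major seventh.

Ab major seventh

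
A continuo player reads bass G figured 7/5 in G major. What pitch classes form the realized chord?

The written figures 7/5 are shorthand for 7/5/3: the 3 is implied.
A third above G in this key is B.
A fifth above G in this key is D.
A seventh above G in this key is F#.
Together with the bass G, this spells G major seventh in root position.

G, B, D, F#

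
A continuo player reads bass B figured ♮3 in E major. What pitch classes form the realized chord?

B, D, F#

The written figures ♮3 are shorthand for 5/3: the 5 is implied.
A third above B in this key is D#, made natural (D) by the ♮ figure.
A fifth above B in this key is F#.
Together with the bass B, this spells B minor in root position.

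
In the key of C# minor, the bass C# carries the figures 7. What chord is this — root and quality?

The figures 7 indicate a seventh chord in root position.
In root position the bass is the root, so the root is C#.
The chord tones are C#, E, G#, B, giving C# minor seventh.

C# minor seventh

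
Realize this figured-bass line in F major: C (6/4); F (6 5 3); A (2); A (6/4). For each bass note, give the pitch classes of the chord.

C (6/4): C, F, A.
F (6/5/3): F, A, C, D.
A (6/4/2): A, Bb, D, F.
A (6/4): A, D, F.

C, F, A | F, A, C, D | A, Bb, D, F | A, D, F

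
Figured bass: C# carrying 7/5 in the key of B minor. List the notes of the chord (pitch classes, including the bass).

C#, E, G, B

The written figures 7/5 are shorthand for 7/5/3: the 3 is implied.
A third above C# in this key is E.
A fifth above C# in this key is G.
A seventh above C# in this key is B.
Together with the bass C#, this spells C# half-diminished seventh in root position.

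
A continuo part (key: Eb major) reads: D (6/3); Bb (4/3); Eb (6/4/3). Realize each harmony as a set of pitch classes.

D (6/3): D, F, Bb.
Bb (6/4/3): Bb, D, Eb, G.
Eb (6/4/3): Eb, G, Ab, C.

D, F, Bb | Bb, D, Eb, G | Eb, G, Ab, C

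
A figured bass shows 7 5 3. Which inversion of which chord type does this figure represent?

Intervals of 7/5/3 above the bass form a seventh chord; the bass is the root, so this is root position.

seventh chord, root position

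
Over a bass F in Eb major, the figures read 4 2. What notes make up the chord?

The written figures 4 2 are shorthand for 6/4/2: the 6 is implied.
A second above F in this key is G.
A fourth above F in this key is Bb.
A sixth above F in this key is D.
Together with the bass F, this spells G minor seventh in third inversion.

F, G, Bb, D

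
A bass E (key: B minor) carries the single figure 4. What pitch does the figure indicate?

Counting 3 letter steps above E lands on A; in B minor, that letter is A.

A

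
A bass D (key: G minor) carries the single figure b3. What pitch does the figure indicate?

Fb

Counting 2 letter steps above D lands on F; in G minor, that letter is F.
The b3 figure lowers it a semitone, giving Fb.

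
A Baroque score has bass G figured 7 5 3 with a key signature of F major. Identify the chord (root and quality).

The figures 7 5 3 indicate a seventh chord in root position.
In root position the bass is the root, so the root is G.
The chord tones are G, Bb, D, F, giving G minor seventh.

G minor seventh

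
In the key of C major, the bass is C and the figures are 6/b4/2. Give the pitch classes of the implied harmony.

A second above C in this key is D.
A fourth above C in this key is F, lowered to Fb by the flat.
A sixth above C in this key is A.

C, D, Fb, A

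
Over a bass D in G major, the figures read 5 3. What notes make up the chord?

D, F#, A

A third above D in this key is F#.
A fifth above D in this key is A.
Together with the bass D, this spells D major in root position.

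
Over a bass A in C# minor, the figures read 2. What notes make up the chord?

The written figures 2 are shorthand for 6/4/2: the 6/4 are implied.
A second above A in this key is B.
A fourth above A in this key is D#.
A sixth above A in this key is F#.
Together with the bass A, this spells B dominant seventh in third inversion.

A, B, D#, F#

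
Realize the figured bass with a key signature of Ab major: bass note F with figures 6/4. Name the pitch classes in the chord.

F, Bb, Db

A fourth above F in this key is Bb.
A sixth above F in this key is Db.
Together with the bass F, this spells Bb minor in second inversion.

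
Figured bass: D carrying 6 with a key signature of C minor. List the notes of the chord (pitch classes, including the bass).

The written figures 6 are shorthand for 6/3: the 3 is implied.
A third above D in this key is F.
A sixth above D in this key is Bb.
Together with the bass D, this spells Bb major in first inversion.

D, F, Bb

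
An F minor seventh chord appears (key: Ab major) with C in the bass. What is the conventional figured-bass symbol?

C is the fifth of F minor seventh, so the chord is in second inversion.
A seventh chord in second inversion is figured 6/4/3, conventionally abbreviated 4/3.

4/3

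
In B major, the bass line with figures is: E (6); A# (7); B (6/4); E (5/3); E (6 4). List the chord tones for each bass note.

E (6/3): E, G#, C#.
A# (7/5/3): A#, C#, E, G#.
B (6/4): B, E, G#.
E (5/3): E, G#, B.
E (6/4): E, A#, C#.

E, G#, C# | A#, C#, E, G# | B, E, G# | E, G#, B | E, A#, C#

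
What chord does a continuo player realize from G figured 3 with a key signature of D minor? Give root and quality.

The figures 3 indicate a triad in root position.
In root position the bass is the root, so the root is G.
The chord tones are G, Bb, D, giving G minor.

G minor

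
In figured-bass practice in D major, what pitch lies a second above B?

Counting 1 letter step above B lands on C; in D major, that letter is C#.

C#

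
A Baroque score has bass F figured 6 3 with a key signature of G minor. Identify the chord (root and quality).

The figures 6 3 indicate a triad in first inversion.
In first inversion the root lies a sixth above the bass: a sixth above F in G minor is D.
The chord tones are F, A, D, giving D minor.

D minor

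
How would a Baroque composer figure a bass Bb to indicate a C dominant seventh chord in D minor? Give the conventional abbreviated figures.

4/2

Bb is the seventh of C dominant seventh, so the chord is in third inversion.
A seventh chord in third inversion is figured 6/4/2, conventionally abbreviated 4/2.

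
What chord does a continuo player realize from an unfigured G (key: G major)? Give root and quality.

G major

An unfigured bass indicates a triad in root position.
In root position the bass is the root, so the root is G.
The chord tones are G, B, D, giving G major.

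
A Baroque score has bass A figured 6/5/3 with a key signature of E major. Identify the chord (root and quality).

The figures 6/5/3 indicate a seventh chord in first inversion.
In first inversion the root lies a sixth above the bass: a sixth above A in E major is F#.
The chord tones are A, C#, E, F#, giving F# minor seventh.

F# minor seventh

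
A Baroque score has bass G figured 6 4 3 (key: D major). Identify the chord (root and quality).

C# half-diminished seventh

The figures 6 4 3 indicate a seventh chord in second inversion.
In second inversion the root lies a fourth above the bass: a fourth above G in D major is C#.
The chord tones are G, B, C#, E, giving C# half-diminished seventh.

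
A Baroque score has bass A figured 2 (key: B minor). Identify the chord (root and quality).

B minor seventh

The figures 2 indicate a seventh chord in third inversion.
In third inversion the root lies a second above the bass: a second above A in B minor is B.
The chord tones are A, B, D, F#, giving B minor seventh.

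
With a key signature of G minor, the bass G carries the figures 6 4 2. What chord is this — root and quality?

A half-diminished seventh

The figures 6 4 2 indicate a seventh chord in third inversion.
In third inversion the root lies a second above the bass: a second above G in G minor is A.
The chord tones are G, A, C, Eb, giving A half-diminished seventh.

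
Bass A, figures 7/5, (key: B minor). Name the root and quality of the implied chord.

A dominant seventh

The figures 7/5 indicate a seventh chord in root position.
In root position the bass is the root, so the root is A.
The chord tones are A, C#, E, G, giving A dominant seventh.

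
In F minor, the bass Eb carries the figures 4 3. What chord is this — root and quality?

Ab major seventh

The figures 4 3 indicate a seventh chord in second inversion.
In second inversion the root lies a fourth above the bass: a fourth above Eb in F minor is Ab.
The chord tones are Eb, G, Ab, C, giving Ab major seventh.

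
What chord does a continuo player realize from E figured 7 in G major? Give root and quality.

E minor seventh

The figures 7 indicate a seventh chord in root position.
In root position the bass is the root, so the root is E.
The chord tones are E, G, B, D, giving E minor seventh.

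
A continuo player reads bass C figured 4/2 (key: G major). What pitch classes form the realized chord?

C, D, F#, A

The written figures 4/2 are shorthand for 6/4/2: the 6 is implied.
A second above C in this key is D.
A fourth above C in this key is F#.
A sixth above C in this key is A.
Together with the bass C, this spells D dominant seventh in third inversion.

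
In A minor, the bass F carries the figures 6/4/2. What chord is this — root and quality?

G dominant seventh

The figures 6/4/2 indicate a seventh chord in third inversion.
In third inversion the root lies a second above the bass: a second above F in A minor is G.
The chord tones are F, G, B, D, giving G dominant seventh.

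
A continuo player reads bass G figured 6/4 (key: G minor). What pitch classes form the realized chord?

A fourth above G in this key is C.
A sixth above G in this key is Eb.
Together with the bass G, this spells C minor in second inversion.

G, C, Eb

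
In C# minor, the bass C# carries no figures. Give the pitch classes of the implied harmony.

C#, E, G#

An unfigured bass implies 5/3.
A third above C# in this key is E.
A fifth above C# in this key is G#.
Together with the bass C#, this spells C# minor in root position.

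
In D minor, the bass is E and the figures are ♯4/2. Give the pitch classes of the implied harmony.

E, F, A#, C

The written figures ♯4/2 are shorthand for 6/4/2: the 6 is implied.
A second above E in this key is F.
A fourth above E in this key is A, raised to A# by the sharp.
A sixth above E in this key is C.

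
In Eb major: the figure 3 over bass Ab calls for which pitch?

C

Counting 2 letter steps above Ab lands on C; in Eb major, that letter is C.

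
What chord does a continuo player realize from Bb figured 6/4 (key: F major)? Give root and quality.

E diminished

The figures 6/4 indicate a triad in second inversion.
In second inversion the root lies a fourth above the bass: a fourth above Bb in F major is E.
The chord tones are Bb, E, G, giving E diminished.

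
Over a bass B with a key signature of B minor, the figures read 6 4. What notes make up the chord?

B, E, G

A fourth above B in this key is E.
A sixth above B in this key is G.
Together with the bass B, this spells E minor in second inversion.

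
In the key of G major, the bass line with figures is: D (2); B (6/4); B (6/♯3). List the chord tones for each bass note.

D (6/4/2): D, E, G, B.
B (6/4): B, E, G.
B (6/#3): B, D#, G.

D, E, G, B | B, E, G | B, D#, G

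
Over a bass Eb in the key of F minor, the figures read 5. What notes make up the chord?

Eb, G, Bb

The written figures 5 are shorthand for 5/3: the 3 is implied.
A third above Eb in this key is G.
A fifth above Eb in this key is Bb.
Together with the bass Eb, this spells Eb major in root position.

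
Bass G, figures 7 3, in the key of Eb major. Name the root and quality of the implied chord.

G minor seventh

The figures 7 3 indicate a seventh chord in root position.
In root position the bass is the root, so the root is G.
The chord tones are G, Bb, D, F, giving G minor seventh.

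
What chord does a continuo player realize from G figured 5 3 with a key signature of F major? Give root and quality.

The figures 5 3 indicate a triad in root position.
In root position the bass is the root, so the root is G.
The chord tones are G, Bb, D, giving G minor.

G minor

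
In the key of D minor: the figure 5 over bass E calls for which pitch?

Bb

Counting 4 letter steps above E lands on B; in D minor, that letter is Bb.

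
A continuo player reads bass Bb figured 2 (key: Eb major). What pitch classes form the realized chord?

Bb, C, Eb, G

The written figures 2 are shorthand for 6/4/2: the 6/4 are implied.
A second above Bb in this key is C.
A fourth above Bb in this key is Eb.
A sixth above Bb in this key is G.
Together with the bass Bb, this spells C minor seventh in third inversion.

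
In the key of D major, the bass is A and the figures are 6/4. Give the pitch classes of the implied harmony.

A fourth above A in this key is D.
A sixth above A in this key is F#.
Together with the bass A, this spells D major in second inversion.

A, D, F#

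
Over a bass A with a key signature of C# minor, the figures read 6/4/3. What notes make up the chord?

A, C#, D#, F#

A third above A in this key is C#.
A fourth above A in this key is D#.
A sixth above A in this key is F#.
Together with the bass A, this spells D# half-diminished seventh in second inversion.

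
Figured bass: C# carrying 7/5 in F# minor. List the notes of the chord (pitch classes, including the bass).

The written figures 7/5 are shorthand for 7/5/3: the 3 is implied.
A third above C# in this key is E.
A fifth above C# in this key is G#.
A seventh above C# in this key is B.
Together with the bass C#, this spells C# minor seventh in root position.

C#, E, G#, B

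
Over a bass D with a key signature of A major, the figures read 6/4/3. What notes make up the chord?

A third above D in this key is F#.
A fourth above D in this key is G#.
A sixth above D in this key is B.
Together with the bass D, this spells G# half-diminished seventh in second inversion.

D, F#, G#, B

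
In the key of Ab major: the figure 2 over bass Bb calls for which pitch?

C

Counting 1 letter step above Bb lands on C; in Ab major, that letter is C.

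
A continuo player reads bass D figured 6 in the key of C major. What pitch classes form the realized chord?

The written figures 6 are shorthand for 6/3: the 3 is implied.
A third above D in this key is F.
A sixth above D in this key is B.
Together with the bass D, this spells B diminished in first inversion.

D, F, B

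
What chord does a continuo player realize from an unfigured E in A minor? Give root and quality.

E minor

An unfigured bass indicates a triad in root position.
In root position the bass is the root, so the root is E.
The chord tones are E, G, B, giving E minor.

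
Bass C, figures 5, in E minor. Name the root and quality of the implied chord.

The figures 5 indicate a triad in root position.
In root position the bass is the root, so the root is C.
The chord tones are C, E, G, giving C major.

C major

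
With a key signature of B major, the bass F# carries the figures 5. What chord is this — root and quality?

F# major

The figures 5 indicate a triad in root position.
In root position the bass is the root, so the root is F#.
The chord tones are F#, A#, C#, giving F# major.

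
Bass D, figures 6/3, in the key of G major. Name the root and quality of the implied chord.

B minor

The figures 6/3 indicate a triad in first inversion.
In first inversion the root lies a sixth above the bass: a sixth above D in G major is B.
The chord tones are D, F#, B, giving B minor.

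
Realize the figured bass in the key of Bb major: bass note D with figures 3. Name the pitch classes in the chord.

The written figures 3 are shorthand for 5/3: the 5 is implied.
A third above D in this key is F.
A fifth above D in this key is A.
Together with the bass D, this spells D minor in root position.

D, F, A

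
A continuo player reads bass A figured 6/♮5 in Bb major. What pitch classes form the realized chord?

The written figures 6/♮5 are shorthand for 6/5/3: the 3 is implied.
A third above A in this key is C.
A fifth above A in this key is Eb, made natural (E) by the ♮ figure.
A sixth above A in this key is F.
Together with the bass A, this spells F major seventh in first inversion.

A, C, E, F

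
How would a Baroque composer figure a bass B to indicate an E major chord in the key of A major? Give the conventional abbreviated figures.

B is the fifth of E major, so the chord is in second inversion.
A triad in second inversion is figured 6/4, conventionally abbreviated 6/4.

6/4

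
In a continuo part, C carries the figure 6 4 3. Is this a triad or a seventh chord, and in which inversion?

seventh chord, second inversion

Intervals of 6/4/3 above the bass form a seventh chord; the bass is the fifth, so this is second inversion.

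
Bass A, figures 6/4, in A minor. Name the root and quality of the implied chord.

The figures 6/4 indicate a triad in second inversion.
In second inversion the root lies a fourth above the bass: a fourth above A in A minor is D.
The chord tones are A, D, F, giving D minor.

D minor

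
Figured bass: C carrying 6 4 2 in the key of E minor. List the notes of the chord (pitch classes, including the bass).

C, D, F#, A

A second above C in this key is D.
A fourth above C in this key is F#.
A sixth above C in this key is A.
Together with the bass C, this spells D dominant seventh in third inversion.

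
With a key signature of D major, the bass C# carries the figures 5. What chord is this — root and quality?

The figures 5 indicate a triad in root position.
In root position the bass is the root, so the root is C#.
The chord tones are C#, E, G, giving C# diminished.

C# diminished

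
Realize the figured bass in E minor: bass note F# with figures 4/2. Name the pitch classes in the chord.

F#, G, B, D

The written figures 4/2 are shorthand for 6/4/2: the 6 is implied.
A second above F# in this key is G.
A fourth above F# in this key is B.
A sixth above F# in this key is D.
Together with the bass F#, this spells G major seventh in third inversion.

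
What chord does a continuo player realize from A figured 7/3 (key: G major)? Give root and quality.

The figures 7/3 indicate a seventh chord in root position.
In root position the bass is the root, so the root is A.
The chord tones are A, C, E, G, giving A minor seventh.

A minor seventh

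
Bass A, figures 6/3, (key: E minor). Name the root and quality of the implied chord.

The figures 6/3 indicate a triad in first inversion.
In first inversion the root lies a sixth above the bass: a sixth above A in E minor is F#.
The chord tones are A, C, F#, giving F# diminished.

F# diminished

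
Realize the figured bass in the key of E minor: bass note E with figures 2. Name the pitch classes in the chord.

E, F#, A, C

The written figures 2 are shorthand for 6/4/2: the 6/4 are implied.
A second above E in this key is F#.
A fourth above E in this key is A.
A sixth above E in this key is C.
Together with the bass E, this spells F# half-diminished seventh in third inversion.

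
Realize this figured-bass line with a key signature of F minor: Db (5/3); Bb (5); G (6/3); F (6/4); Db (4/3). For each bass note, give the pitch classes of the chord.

Db, F, Ab | Bb, Db, F | G, Bb, Eb | F, Bb, Db | Db, F, G, Bb

Db (5/3): Db, F, Ab.
Bb (5/3): Bb, Db, F.
G (6/3): G, Bb, Eb.
F (6/4): F, Bb, Db.
Db (6/4/3): Db, F, G, Bb.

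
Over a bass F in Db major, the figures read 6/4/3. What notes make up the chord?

F, Ab, Bb, Db

A third above F in this key is Ab.
A fourth above F in this key is Bb.
A sixth above F in this key is Db.
Together with the bass F, this spells Bb minor seventh in second inversion.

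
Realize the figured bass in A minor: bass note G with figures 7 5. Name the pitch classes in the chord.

The written figures 7 5 are shorthand for 7/5/3: the 3 is implied.
A third above G in this key is B.
A fifth above G in this key is D.
A seventh above G in this key is F.
Together with the bass G, this spells G dominant seventh in root position.

G, B, D, F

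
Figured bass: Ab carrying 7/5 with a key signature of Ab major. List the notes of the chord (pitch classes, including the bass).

The written figures 7/5 are shorthand for 7/5/3: the 3 is implied.
A third above Ab in this key is C.
A fifth above Ab in this key is Eb.
A seventh above Ab in this key is G.
Together with the bass Ab, this spells Ab major seventh in root position.

Ab, C, Eb, G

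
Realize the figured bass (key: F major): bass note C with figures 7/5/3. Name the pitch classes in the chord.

A third above C in this key is E.
A fifth above C in this key is G.
A seventh above C in this key is Bb.
Together with the bass C, this spells C dominant seventh in root position.

C, E, G, Bb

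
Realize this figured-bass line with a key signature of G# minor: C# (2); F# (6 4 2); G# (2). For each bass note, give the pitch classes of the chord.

C#, D#, F#, A# | F#, G#, B, D# | G#, A#, C#, E

C# (6/4/2): C#, D#, F#, A#.
F# (6/4/2): F#, G#, B, D#.
G# (6/4/2): G#, A#, C#, E.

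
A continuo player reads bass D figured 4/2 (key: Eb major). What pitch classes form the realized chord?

D, Eb, G, Bb

The written figures 4/2 are shorthand for 6/4/2: the 6 is implied.
A second above D in this key is Eb.
A fourth above D in this key is G.
A sixth above D in this key is Bb.
Together with the bass D, this spells Eb major seventh in third inversion.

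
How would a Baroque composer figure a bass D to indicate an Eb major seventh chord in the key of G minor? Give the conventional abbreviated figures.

4/2

D is the seventh of Eb major seventh, so the chord is in third inversion.
A seventh chord in third inversion is figured 6/4/2, conventionally abbreviated 4/2.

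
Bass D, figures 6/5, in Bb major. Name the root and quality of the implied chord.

The figures 6/5 indicate a seventh chord in first inversion.
In first inversion the root lies a sixth above the bass: a sixth above D in Bb major is Bb.
The chord tones are D, F, A, Bb, giving Bb major seventh.

Bb major seventh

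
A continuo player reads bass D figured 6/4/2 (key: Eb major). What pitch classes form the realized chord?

A second above D in this key is Eb.
A fourth above D in this key is G.
A sixth above D in this key is Bb.
Together with the bass D, this spells Eb major seventh in third inversion.

D, Eb, G, Bb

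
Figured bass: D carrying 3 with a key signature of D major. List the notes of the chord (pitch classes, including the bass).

The written figures 3 are shorthand for 5/3: the 5 is implied.
A third above D in this key is F#.
A fifth above D in this key is A.
Together with the bass D, this spells D major in root position.

D, F#, A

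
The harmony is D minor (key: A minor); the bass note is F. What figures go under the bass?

F is the third of D minor, so the chord is in first inversion.
A triad in first inversion is figured 6/3, conventionally abbreviated 6.

6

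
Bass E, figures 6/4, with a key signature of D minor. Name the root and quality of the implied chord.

A minor

The figures 6/4 indicate a triad in second inversion.
In second inversion the root lies a fourth above the bass: a fourth above E in D minor is A.
The chord tones are E, A, C, giving A minor.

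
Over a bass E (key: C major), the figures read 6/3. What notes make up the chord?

E, G, C

A third above E in this key is G.
A sixth above E in this key is C.
Together with the bass E, this spells C major in first inversion.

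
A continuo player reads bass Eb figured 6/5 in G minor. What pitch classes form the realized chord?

The written figures 6/5 are shorthand for 6/5/3: the 3 is implied.
A third above Eb in this key is G.
A fifth above Eb in this key is Bb.
A sixth above Eb in this key is C.
Together with the bass Eb, this spells C minor seventh in first inversion.

Eb, G, Bb, C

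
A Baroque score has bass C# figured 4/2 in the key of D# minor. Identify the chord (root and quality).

The figures 4/2 indicate a seventh chord in third inversion.
In third inversion the root lies a second above the bass: a second above C# in D# minor is D#.
The chord tones are C#, D#, F#, A#, giving D# minor seventh.

D# minor seventh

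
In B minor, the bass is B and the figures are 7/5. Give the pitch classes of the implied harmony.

B, D, F#, A

The written figures 7/5 are shorthand for 7/5/3: the 3 is implied.
A third above B in this key is D.
A fifth above B in this key is F#.
A seventh above B in this key is A.
Together with the bass B, this spells B minor seventh in root position.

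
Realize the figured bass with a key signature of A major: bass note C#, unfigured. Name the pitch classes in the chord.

C#, E, G#

An unfigured bass implies 5/3.
A third above C# in this key is E.
A fifth above C# in this key is G#.
Together with the bass C#, this spells C# minor in root position.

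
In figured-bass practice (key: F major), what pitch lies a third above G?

Counting 2 letter steps above G lands on B; in F major, that letter is Bb.

Bb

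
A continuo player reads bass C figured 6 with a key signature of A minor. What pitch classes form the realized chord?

C, E, A

The written figures 6 are shorthand for 6/3: the 3 is implied.
A third above C in this key is E.
A sixth above C in this key is A.
Together with the bass C, this spells A minor in first inversion.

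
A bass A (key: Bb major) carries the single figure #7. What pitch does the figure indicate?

Counting 6 letter steps above A lands on G; in Bb major, that letter is G.
The #7 figure raises it a semitone, giving G#.

G#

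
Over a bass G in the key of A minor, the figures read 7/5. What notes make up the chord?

The written figures 7/5 are shorthand for 7/5/3: the 3 is implied.
A third above G in this key is B.
A fifth above G in this key is D.
A seventh above G in this key is F.
Together with the bass G, this spells G dominant seventh in root position.

G, B, D, F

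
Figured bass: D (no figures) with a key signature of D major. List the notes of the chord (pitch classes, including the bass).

An unfigured bass implies 5/3.
A third above D in this key is F#.
A fifth above D in this key is A.
Together with the bass D, this spells D major in root position.

D, F#, A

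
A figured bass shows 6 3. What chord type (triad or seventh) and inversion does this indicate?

triad, first inversion

Intervals of 6/3 above the bass form a triad; the bass is the third, so this is first inversion.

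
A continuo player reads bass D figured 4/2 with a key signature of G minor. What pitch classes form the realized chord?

D, Eb, G, Bb

The written figures 4/2 are shorthand for 6/4/2: the 6 is implied.
A second above D in this key is Eb.
A fourth above D in this key is G.
A sixth above D in this key is Bb.
Together with the bass D, this spells Eb major seventh in third inversion.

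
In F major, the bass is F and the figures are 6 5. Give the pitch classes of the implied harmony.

F, A, C, D

The written figures 6 5 are shorthand for 6/5/3: the 3 is implied.
A third above F in this key is A.
A fifth above F in this key is C.
A sixth above F in this key is D.
Together with the bass F, this spells D minor seventh in first inversion.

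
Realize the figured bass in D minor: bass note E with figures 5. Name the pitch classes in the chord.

The written figures 5 are shorthand for 5/3: the 3 is implied.
A third above E in this key is G.
A fifth above E in this key is Bb.
Together with the bass E, this spells E diminished in root position.

E, G, Bb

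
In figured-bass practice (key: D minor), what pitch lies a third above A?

Counting 2 letter steps above A lands on C; in D minor, that letter is C.

C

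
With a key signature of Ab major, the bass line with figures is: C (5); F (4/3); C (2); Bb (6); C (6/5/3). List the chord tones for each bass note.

C (5/3): C, Eb, G.
F (6/4/3): F, Ab, Bb, Db.
C (6/4/2): C, Db, F, Ab.
Bb (6/3): Bb, Db, G.
C (6/5/3): C, Eb, G, Ab.

C, Eb, G | F, Ab, Bb, Db | C, Db, F, Ab | Bb, Db, G | C, Eb, G, Ab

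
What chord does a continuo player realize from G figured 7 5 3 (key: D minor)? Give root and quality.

The figures 7 5 3 indicate a seventh chord in root position.
In root position the bass is the root, so the root is G.
The chord tones are G, Bb, D, F, giving G minor seventh.

G minor seventh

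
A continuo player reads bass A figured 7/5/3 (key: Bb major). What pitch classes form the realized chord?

A third above A in this key is C.
A fifth above A in this key is Eb.
A seventh above A in this key is G.
Together with the bass A, this spells A half-diminished seventh in root position.

A, C, Eb, G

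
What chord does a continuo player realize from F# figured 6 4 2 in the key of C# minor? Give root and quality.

The figures 6 4 2 indicate a seventh chord in third inversion.
In third inversion the root lies a second above the bass: a second above F# in C# minor is G#.
The chord tones are F#, G#, B, D#, giving G# minor seventh.

G# minor seventh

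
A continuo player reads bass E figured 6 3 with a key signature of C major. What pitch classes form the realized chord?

A third above E in this key is G.
A sixth above E in this key is C.
Together with the bass E, this spells C major in first inversion.

E, G, C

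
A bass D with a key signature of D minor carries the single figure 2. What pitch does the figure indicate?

E

Counting 1 letter step above D lands on E; in D minor, that letter is E.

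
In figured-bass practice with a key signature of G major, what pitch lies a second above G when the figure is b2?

Ab

Counting 1 letter step above G lands on A; in G major, that letter is A.
The b2 figure lowers it a semitone, giving Ab.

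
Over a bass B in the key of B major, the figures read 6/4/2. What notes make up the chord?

A second above B in this key is C#.
A fourth above B in this key is E.
A sixth above B in this key is G#.
Together with the bass B, this spells C# minor seventh in third inversion.

B, C#, E, G#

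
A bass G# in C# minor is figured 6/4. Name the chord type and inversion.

Intervals of 6/4 above the bass form a triad; the bass is the fifth, so this is second inversion.

triad, second inversion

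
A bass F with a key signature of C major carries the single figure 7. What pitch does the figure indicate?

E

Counting 6 letter steps above F lands on E; in C major, that letter is E.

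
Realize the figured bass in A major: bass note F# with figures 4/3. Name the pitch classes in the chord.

The written figures 4/3 are shorthand for 6/4/3: the 6 is implied.
A third above F# in this key is A.
A fourth above F# in this key is B.
A sixth above F# in this key is D.
Together with the bass F#, this spells B minor seventh in second inversion.

F#, A, B, D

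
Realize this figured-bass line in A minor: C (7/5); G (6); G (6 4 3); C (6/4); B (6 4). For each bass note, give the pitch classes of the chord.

C, E, G, B | G, B, E | G, B, C, E | C, F, A | B, E, G

C (7/5/3): C, E, G, B.
G (6/3): G, B, E.
G (6/4/3): G, B, C, E.
C (6/4): C, F, A.
B (6/4): B, E, G.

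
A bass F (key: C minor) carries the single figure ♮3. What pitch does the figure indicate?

Counting 2 letter steps above F lands on A; in C minor, that letter is Ab.
The ♮3 figure makes it natural, giving A.

A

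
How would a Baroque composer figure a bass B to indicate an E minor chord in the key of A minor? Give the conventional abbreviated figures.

6/4

B is the fifth of E minor, so the chord is in second inversion.
A triad in second inversion is figured 6/4, conventionally abbreviated 6/4.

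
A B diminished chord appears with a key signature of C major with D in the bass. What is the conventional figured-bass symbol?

6

D is the third of B diminished, so the chord is in first inversion.
A triad in first inversion is figured 6/3, conventionally abbreviated 6.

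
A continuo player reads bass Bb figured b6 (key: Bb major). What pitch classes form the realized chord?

Bb, D, Gb

The written figures b6 are shorthand for 6/3: the 3 is implied.
A third above Bb in this key is D.
A sixth above Bb in this key is G, lowered to Gb by the flat.
Together with the bass Bb, this spells Gb augmented in first inversion.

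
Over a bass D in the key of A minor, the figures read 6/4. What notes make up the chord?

A fourth above D in this key is G.
A sixth above D in this key is B.
Together with the bass D, this spells G major in second inversion.

D, G, B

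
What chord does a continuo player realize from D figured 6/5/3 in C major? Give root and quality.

B half-diminished seventh

The figures 6/5/3 indicate a seventh chord in first inversion.
In first inversion the root lies a sixth above the bass: a sixth above D in C major is B.
The chord tones are D, F, A, B, giving B half-diminished seventh.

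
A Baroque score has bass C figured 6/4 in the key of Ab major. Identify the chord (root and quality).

F minor

The figures 6/4 indicate a triad in second inversion.
In second inversion the root lies a fourth above the bass: a fourth above C in Ab major is F.
The chord tones are C, F, Ab, giving F minor.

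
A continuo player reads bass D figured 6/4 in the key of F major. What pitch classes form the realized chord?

A fourth above D in this key is G.
A sixth above D in this key is Bb.
Together with the bass D, this spells G minor in second inversion.

D, G, Bb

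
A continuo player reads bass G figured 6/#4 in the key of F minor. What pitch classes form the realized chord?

G, C#, Eb

A fourth above G in this key is C, raised to C# by the sharp.
A sixth above G in this key is Eb.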